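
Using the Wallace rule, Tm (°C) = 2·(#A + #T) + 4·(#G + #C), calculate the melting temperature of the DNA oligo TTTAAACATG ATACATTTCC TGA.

58°C

Counting bases: A=8, C=4, T=9, G=2
A+T = 17, G+C = 6
Tm = 4·6 + 2·17 = 24 + 34 = 58°C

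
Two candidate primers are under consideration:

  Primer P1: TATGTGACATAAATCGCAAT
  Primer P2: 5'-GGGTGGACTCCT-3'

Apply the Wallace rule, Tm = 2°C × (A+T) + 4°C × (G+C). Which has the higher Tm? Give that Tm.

Primer P1, 52°C

Primer P1: A+T=14, G+C=6 → Tm = 2(14)+4(6) = 52°C
Primer P2: A+T=4, G+C=8 → Tm = 2(4)+4(8) = 40°C
52°C vs 40°C → primer P1 is higher.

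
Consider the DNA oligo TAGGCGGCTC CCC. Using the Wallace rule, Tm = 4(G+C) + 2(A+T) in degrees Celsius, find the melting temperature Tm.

Counting bases: G=4, T=2, A=1, C=6
AT pairs contribute 3, GC pairs contribute 10.
Tm = 4·10 + 2·3 = 40 + 6 = 46°C

46°C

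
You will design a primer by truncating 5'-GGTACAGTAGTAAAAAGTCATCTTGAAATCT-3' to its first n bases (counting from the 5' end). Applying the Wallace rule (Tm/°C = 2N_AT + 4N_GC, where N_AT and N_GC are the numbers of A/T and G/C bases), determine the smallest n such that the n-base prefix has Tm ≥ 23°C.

First 7 bases: GGTACAG → Tm = 22°C (< 23°C)
First 8 bases: GGTACAGT → Tm = 24°C (≥ 23°C)
Since every base adds ≥2°C, Tm only increases with n, so the threshold is first crossed at n = 8.

n = 8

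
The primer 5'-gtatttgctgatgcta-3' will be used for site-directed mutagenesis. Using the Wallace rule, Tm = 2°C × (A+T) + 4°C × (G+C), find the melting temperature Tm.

Counting bases: G=4, A=3, T=7, C=2
AT pairs contribute 10, GC pairs contribute 6.
Tm = 2×10 + 4×6 = 44°C

44°C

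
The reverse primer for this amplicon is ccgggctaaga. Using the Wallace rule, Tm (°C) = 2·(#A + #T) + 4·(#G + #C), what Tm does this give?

A=3, G=4, C=3, T=1
A+T = 4, G+C = 7
Tm = 2×4 + 4×7 = 36°C

36°C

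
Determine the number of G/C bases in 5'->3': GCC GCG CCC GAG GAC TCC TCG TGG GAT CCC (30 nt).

23

Counting bases: G=10, T=4, C=13, A=3
Total G or C: 10 + 13 = 23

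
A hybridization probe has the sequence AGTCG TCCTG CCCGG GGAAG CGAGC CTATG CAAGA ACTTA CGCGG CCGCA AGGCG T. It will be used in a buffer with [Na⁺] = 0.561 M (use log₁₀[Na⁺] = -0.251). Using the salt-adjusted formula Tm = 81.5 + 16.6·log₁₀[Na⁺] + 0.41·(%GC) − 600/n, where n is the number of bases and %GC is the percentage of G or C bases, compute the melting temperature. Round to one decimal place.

93.0°C

Length n = 56. Scanning the sequence gives A=12, T=8, C=17, G=19.
G+C = 36, so %GC = 36/56 × 100 = 64.286%
Salt term: 16.6 × (-0.251) = -4.167
GC term: 0.41 × 64.286 = 26.357; length term: −600/56 = −10.714
Tm = 81.5 + (-4.167) + 26.357 − 10.714 = 92.976 → 93.0°C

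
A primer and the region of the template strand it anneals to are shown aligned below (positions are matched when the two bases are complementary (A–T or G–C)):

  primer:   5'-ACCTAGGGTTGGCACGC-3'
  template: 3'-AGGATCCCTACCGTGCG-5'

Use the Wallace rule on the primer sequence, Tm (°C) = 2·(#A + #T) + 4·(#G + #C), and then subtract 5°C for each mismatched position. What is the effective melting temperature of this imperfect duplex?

Primer base counts: A=3, T=3, G=6, C=5 → A+T=6, G+C=11
Perfect-match Tm = 2(6) + 4(11) = 12 + 44 = 56°C
Mismatches (positions where the bases are not complementary): 2 (at positions 1, 9)
Effective Tm = 56 − 2×5 = 56 − 10 = 46°C

46°C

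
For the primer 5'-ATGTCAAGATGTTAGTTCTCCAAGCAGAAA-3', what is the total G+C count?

Scanning the sequence gives G=6, T=8, C=5, A=11.
G+C = 6 + 5 = 11

11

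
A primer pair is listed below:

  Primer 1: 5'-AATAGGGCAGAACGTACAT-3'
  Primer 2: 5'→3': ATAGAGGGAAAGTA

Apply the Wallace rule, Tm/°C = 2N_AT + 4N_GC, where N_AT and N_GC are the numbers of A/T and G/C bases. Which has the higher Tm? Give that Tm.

Primer 1, 54°C

Primer 1: A+T=11, G+C=8 → Tm = 2(11)+4(8) = 54°C
Primer 2: A+T=9, G+C=5 → Tm = 2(9)+4(5) = 38°C
54°C vs 38°C → primer 1 is higher.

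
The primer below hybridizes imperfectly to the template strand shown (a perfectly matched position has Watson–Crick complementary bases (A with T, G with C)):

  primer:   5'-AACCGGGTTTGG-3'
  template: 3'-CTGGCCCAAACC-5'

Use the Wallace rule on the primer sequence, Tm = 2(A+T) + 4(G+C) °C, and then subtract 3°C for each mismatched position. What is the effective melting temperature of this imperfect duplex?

35°C

Primer base counts: A=2, T=3, G=5, C=2 → A+T=5, G+C=7
Perfect-match Tm = 2(5) + 4(7) = 10 + 28 = 38°C
Mismatches (positions where the bases are not complementary): 1 (at position 1)
Effective Tm = 38 − 1×3 = 38 − 3 = 35°C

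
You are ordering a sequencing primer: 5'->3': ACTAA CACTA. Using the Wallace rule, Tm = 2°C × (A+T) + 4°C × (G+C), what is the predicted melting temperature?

G=0, C=3, A=5, T=2
AT pairs contribute 7, GC pairs contribute 3.
Tm = 4·3 + 2·7 = 12 + 14 = 26°C

26°C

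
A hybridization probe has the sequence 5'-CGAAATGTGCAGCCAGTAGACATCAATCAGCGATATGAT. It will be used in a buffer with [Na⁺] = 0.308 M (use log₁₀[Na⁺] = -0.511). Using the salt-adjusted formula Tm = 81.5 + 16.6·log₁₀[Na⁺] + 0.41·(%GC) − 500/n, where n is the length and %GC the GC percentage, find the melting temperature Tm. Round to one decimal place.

Length n = 39. Counting bases: G=9, C=8, T=8, A=14
G+C = 17, so %GC = 17/39 × 100 = 43.59%
Salt term: 16.6 × (-0.511) = -8.483
GC term: 0.41 × 43.59 = 17.872; length term: −500/39 = −12.821
Tm = 81.5 + (-8.483) + 17.872 − 12.821 = 78.068 → 78.1°C

78.1°C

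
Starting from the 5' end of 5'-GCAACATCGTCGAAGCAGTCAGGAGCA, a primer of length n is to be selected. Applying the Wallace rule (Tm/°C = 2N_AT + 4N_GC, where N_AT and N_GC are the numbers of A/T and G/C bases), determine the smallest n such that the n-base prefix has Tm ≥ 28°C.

n = 9

First 8 bases: GCAACATC → Tm = 24°C (< 28°C)
First 9 bases: GCAACATCG → Tm = 28°C (≥ 28°C)
Each additional base adds 2°C (A/T) or 4°C (G/C), so Tm is non-decreasing in n; n = 9 is the first length to reach 28°C.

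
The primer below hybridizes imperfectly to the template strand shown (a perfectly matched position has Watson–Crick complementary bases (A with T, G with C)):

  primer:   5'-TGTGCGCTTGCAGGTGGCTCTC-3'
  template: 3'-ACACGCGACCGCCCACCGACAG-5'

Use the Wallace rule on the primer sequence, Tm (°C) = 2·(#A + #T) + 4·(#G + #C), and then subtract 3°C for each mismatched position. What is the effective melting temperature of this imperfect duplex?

Primer base counts: A=1, T=7, G=8, C=6 → A+T=8, G+C=14
Perfect-match Tm = 2(8) + 4(14) = 16 + 56 = 72°C
Mismatches (positions where the bases are not complementary): 3 (at positions 9, 12, 20)
Effective Tm = 72 − 3×3 = 72 − 9 = 63°C

63°C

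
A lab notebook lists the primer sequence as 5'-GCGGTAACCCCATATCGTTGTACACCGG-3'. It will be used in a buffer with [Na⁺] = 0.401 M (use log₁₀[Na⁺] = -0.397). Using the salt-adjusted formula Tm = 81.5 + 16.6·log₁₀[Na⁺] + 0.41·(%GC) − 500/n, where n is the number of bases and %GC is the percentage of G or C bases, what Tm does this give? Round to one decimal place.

Length n = 28. Base counts: A=6, G=7, T=6, C=9
G+C = 16, so %GC = 16/28 × 100 = 57.143%
Salt term: 16.6 × (-0.397) = -6.59
GC term: 0.41 × 57.143 = 23.429; length term: −500/28 = −17.857
Tm = 81.5 + (-6.59) + 23.429 − 17.857 = 80.482 → 80.5°C

80.5°C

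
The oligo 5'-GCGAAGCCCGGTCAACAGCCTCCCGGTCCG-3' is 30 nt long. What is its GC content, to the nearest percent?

73%

Counting bases: C=13, T=3, A=5, G=9
G+C = 9 + 13 = 22 out of 30 bases
%GC = 22/30 × 100 = 73.33% ≈ 73%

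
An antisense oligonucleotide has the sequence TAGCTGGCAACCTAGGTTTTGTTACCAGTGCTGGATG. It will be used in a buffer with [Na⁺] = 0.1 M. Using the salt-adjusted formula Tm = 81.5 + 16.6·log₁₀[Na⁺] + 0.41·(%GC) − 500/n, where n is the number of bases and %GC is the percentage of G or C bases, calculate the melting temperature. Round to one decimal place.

Length n = 37. Base counts: T=12, C=7, G=11, A=7
G+C = 18, so %GC = 18/37 × 100 = 48.649%
Salt term: 16.6 × (-1) = -16.6
GC term: 0.41 × 48.649 = 19.946; length term: −500/37 = −13.514
Tm = 81.5 + (-16.6) + 19.946 − 13.514 = 71.332 → 71.3°C

71.3°C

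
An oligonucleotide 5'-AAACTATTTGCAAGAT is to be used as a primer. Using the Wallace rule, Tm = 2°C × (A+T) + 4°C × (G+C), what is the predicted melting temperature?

Scanning the sequence gives C=2, G=2, A=7, T=5.
A+T = 12, G+C = 4
Tm = 2×12 + 4×4 = 40°C

40°C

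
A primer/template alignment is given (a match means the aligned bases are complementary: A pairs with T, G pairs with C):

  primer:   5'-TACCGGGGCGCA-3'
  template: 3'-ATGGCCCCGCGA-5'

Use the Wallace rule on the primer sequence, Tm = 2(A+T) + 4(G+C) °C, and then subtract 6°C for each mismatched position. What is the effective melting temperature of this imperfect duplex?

Primer base counts: A=2, T=1, G=5, C=4 → A+T=3, G+C=9
Perfect-match Tm = 2(3) + 4(9) = 6 + 36 = 42°C
Mismatches (positions where the bases are not complementary): 1 (at position 12)
Effective Tm = 42 − 1×6 = 42 − 6 = 36°C

36°C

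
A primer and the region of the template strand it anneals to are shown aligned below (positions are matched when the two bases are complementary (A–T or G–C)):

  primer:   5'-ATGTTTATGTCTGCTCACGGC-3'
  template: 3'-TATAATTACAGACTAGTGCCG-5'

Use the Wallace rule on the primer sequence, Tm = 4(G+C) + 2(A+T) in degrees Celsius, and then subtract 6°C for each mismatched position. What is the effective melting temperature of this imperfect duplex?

Primer base counts: A=3, T=8, G=5, C=5 → A+T=11, G+C=10
Perfect-match Tm = 2(11) + 4(10) = 22 + 40 = 62°C
Mismatches (positions where the bases are not complementary): 3 (at positions 3, 6, 14)
Effective Tm = 62 − 3×6 = 62 − 18 = 44°C

44°C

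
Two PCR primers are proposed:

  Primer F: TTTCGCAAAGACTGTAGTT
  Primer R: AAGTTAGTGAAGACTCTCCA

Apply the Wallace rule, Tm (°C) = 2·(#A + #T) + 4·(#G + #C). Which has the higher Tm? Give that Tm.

Primer F: A+T=12, G+C=7 → Tm = 2(12)+4(7) = 52°C
Primer R: A+T=12, G+C=8 → Tm = 2(12)+4(8) = 56°C
52°C vs 56°C → primer R is higher.

Primer R, 56°C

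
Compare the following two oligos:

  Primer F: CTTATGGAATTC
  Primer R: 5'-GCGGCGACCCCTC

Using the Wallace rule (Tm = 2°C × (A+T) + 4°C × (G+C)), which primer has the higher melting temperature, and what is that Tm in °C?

Primer F: A+T=8, G+C=4 → Tm = 2(8)+4(4) = 32°C
Primer R: A+T=2, G+C=11 → Tm = 2(2)+4(11) = 48°C
32°C vs 48°C → primer R is higher.

Primer R, 48°C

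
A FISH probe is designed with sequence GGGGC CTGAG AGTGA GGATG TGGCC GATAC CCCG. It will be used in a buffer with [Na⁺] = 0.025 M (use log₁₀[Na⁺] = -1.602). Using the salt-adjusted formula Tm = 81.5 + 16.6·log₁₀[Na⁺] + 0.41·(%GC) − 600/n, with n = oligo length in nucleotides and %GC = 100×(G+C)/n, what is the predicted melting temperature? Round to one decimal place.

65.0°C

Length n = 34. Scanning the sequence gives C=8, T=5, A=6, G=15.
G+C = 23, so %GC = 23/34 × 100 = 67.647%
Salt term: 16.6 × (-1.602) = -26.593
GC term: 0.41 × 67.647 = 27.735; length term: −600/34 = −17.647
Tm = 81.5 + (-26.593) + 27.735 − 17.647 = 64.995 → 65.0°C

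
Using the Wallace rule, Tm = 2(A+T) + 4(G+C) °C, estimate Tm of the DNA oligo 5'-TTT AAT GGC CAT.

32°C

Counting bases: A=3, G=2, T=5, C=2
A+T = 8, G+C = 4
Tm = 2×8 + 4×4 = 32°C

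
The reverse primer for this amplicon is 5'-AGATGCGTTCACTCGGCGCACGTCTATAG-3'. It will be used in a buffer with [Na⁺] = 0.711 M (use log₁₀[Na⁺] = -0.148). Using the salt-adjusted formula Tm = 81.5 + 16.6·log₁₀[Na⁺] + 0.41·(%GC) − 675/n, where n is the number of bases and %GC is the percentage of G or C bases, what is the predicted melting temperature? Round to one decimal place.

78.4°C

Length n = 29. Scanning the sequence gives G=8, A=6, C=8, T=7.
G+C = 16, so %GC = 16/29 × 100 = 55.172%
Salt term: 16.6 × (-0.148) = -2.457
GC term: 0.41 × 55.172 = 22.621; length term: −675/29 = −23.276
Tm = 81.5 + (-2.457) + 22.621 − 23.276 = 78.388 → 78.4°C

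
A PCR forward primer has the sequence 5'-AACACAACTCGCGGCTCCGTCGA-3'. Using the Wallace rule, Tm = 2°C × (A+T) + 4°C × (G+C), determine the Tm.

74°C

Counting bases: A=6, G=5, C=9, T=3
A+T = 9, G+C = 14
Tm = 4·14 + 2·9 = 56 + 18 = 74°C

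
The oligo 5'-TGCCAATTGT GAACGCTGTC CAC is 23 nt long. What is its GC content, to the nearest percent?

Scanning the sequence gives T=6, C=7, G=5, A=5.
G+C = 5 + 7 = 12 out of 23 bases
%GC = 12/23 × 100 = 52.17% ≈ 52%

52%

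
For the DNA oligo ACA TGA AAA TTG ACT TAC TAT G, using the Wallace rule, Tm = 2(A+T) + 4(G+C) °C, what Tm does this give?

Scanning the sequence gives C=3, T=7, A=9, G=3.
So N_AT = 16 and N_GC = 6.
Tm = 4·6 + 2·16 = 24 + 32 = 56°C

56°C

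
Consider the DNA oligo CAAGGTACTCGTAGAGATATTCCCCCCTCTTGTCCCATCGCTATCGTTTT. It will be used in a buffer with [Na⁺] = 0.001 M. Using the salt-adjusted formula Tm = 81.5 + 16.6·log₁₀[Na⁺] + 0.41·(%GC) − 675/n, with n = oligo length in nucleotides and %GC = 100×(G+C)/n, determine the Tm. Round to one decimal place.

37.9°C

Length n = 50. Base counts: G=8, C=16, T=17, A=9
G+C = 24, so %GC = 24/50 × 100 = 48%
Salt term: 16.6 × (-3) = -49.8
GC term: 0.41 × 48 = 19.68; length term: −675/50 = −13.5
Tm = 81.5 + (-49.8) + 19.68 − 13.5 = 37.88 → 37.9°C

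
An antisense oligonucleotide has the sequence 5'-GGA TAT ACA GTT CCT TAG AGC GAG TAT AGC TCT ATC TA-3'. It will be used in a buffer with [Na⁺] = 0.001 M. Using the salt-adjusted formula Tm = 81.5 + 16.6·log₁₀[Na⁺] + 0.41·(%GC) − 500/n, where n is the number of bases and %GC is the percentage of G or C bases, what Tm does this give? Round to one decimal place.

34.7°C

Length n = 38. T=12, C=7, G=8, A=11
G+C = 15, so %GC = 15/38 × 100 = 39.474%
Salt term: 16.6 × (-3) = -49.8
GC term: 0.41 × 39.474 = 16.184; length term: −500/38 = −13.158
Tm = 81.5 + (-49.8) + 16.184 − 13.158 = 34.726 → 34.7°C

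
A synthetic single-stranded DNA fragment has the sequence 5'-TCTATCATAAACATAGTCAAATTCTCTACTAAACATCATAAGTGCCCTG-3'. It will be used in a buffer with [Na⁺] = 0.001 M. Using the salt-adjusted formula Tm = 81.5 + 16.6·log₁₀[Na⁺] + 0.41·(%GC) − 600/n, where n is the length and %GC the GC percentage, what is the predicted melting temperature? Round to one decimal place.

32.8°C

Length n = 49. Base counts: G=4, C=12, A=18, T=15
G+C = 16, so %GC = 16/49 × 100 = 32.653%
Salt term: 16.6 × (-3) = -49.8
GC term: 0.41 × 32.653 = 13.388; length term: −600/49 = −12.245
Tm = 81.5 + (-49.8) + 13.388 − 12.245 = 32.843 → 32.8°C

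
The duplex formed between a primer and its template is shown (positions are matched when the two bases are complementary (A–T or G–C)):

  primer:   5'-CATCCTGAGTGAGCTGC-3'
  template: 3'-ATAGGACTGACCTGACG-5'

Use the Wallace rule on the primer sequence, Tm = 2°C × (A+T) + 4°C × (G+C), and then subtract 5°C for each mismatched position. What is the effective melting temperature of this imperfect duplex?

34°C

Primer base counts: A=3, T=4, G=5, C=5 → A+T=7, G+C=10
Perfect-match Tm = 2(7) + 4(10) = 14 + 40 = 54°C
Mismatches (positions where the bases are not complementary): 4 (at positions 1, 9, 12, 13)
Effective Tm = 54 − 4×5 = 54 − 20 = 34°C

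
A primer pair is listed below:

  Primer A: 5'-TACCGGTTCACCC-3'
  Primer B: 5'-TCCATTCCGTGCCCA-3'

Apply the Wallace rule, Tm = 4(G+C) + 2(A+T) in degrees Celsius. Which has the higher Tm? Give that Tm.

Primer B, 48°C

Primer A: A+T=5, G+C=8 → Tm = 2(5)+4(8) = 42°C
Primer B: A+T=6, G+C=9 → Tm = 2(6)+4(9) = 48°C
42°C vs 48°C → primer B is higher.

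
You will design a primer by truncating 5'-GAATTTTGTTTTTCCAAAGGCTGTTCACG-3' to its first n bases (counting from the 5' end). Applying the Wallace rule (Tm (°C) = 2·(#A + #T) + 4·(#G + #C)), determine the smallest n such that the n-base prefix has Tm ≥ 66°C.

n = 25

First 24 bases: GAATTTTGTTTTTCCAAAGGCTGT → Tm = 64°C (< 66°C)
First 25 bases: GAATTTTGTTTTTCCAAAGGCTGTT → Tm = 66°C (≥ 66°C)
Each additional base adds 2°C (A/T) or 4°C (G/C), so Tm is non-decreasing in n; n = 25 is the first length to reach 66°C.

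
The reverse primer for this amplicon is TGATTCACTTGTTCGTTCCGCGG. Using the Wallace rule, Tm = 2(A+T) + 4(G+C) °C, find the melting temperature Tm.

Counting bases: C=6, T=9, G=6, A=2
AT pairs contribute 11, GC pairs contribute 12.
Tm = 2(11) + 4(12) = 22 + 48 = 70°C

70°C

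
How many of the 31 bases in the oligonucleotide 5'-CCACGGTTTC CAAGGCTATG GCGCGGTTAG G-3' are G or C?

19

C=8, G=11, T=7, A=5
Total G or C: 11 + 8 = 19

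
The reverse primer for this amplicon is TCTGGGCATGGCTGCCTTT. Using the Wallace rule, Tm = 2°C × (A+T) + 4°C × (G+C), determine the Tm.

60°C

Counting bases: A=1, G=6, C=5, T=7
So N_AT = 8 and N_GC = 11.
Tm = 2×8 + 4×11 = 60°C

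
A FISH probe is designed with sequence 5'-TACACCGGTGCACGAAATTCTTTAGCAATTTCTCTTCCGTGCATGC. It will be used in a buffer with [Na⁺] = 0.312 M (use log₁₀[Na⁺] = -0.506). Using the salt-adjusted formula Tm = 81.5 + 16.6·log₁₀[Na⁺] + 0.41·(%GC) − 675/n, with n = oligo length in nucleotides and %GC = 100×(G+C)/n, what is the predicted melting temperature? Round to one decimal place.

Length n = 46. T=15, C=13, A=10, G=8
G+C = 21, so %GC = 21/46 × 100 = 45.652%
Salt term: 16.6 × (-0.506) = -8.4
GC term: 0.41 × 45.652 = 18.717; length term: −675/46 = −14.674
Tm = 81.5 + (-8.4) + 18.717 − 14.674 = 77.143 → 77.1°C

77.1°C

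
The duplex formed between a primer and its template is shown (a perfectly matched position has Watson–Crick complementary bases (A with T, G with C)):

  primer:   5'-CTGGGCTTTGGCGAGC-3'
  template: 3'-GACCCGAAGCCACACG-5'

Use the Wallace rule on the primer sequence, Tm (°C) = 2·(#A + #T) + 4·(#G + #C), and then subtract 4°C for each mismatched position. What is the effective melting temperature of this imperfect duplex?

42°C

Primer base counts: A=1, T=4, G=7, C=4 → A+T=5, G+C=11
Perfect-match Tm = 2(5) + 4(11) = 10 + 44 = 54°C
Mismatches (positions where the bases are not complementary): 3 (at positions 9, 12, 14)
Effective Tm = 54 − 3×4 = 54 − 12 = 42°C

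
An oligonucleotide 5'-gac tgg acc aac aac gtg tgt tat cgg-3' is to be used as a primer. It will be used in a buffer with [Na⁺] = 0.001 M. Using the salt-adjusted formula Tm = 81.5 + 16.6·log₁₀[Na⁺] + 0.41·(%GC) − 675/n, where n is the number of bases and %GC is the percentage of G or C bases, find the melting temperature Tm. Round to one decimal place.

Length n = 27. Counting bases: G=8, T=6, C=6, A=7
G+C = 14, so %GC = 14/27 × 100 = 51.852%
Salt term: 16.6 × (-3) = -49.8
GC term: 0.41 × 51.852 = 21.259; length term: −675/27 = −25
Tm = 81.5 + (-49.8) + 21.259 − 25 = 27.959 → 28.0°C

28.0°C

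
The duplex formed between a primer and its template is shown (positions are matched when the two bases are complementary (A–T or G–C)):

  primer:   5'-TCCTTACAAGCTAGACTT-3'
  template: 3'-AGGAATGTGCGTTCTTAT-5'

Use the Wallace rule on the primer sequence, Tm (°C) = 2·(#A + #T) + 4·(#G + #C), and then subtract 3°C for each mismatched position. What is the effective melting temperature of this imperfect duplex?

38°C

Primer base counts: A=5, T=6, G=2, C=5 → A+T=11, G+C=7
Perfect-match Tm = 2(11) + 4(7) = 22 + 28 = 50°C
Mismatches (positions where the bases are not complementary): 4 (at positions 9, 12, 16, 18)
Effective Tm = 50 − 4×3 = 50 − 12 = 38°C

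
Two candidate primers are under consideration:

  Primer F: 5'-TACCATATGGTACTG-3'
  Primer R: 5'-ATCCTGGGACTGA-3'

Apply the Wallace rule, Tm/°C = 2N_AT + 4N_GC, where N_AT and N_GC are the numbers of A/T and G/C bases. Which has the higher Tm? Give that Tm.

Primer F: A+T=9, G+C=6 → Tm = 2(9)+4(6) = 42°C
Primer R: A+T=6, G+C=7 → Tm = 2(6)+4(7) = 40°C
42°C vs 40°C → primer F is higher.

Primer F, 42°C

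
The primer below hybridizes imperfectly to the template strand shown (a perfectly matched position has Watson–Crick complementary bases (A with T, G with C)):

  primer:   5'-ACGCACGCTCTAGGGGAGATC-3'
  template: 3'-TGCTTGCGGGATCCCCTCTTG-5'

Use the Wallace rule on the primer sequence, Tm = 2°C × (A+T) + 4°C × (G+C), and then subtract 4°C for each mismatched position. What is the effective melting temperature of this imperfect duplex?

56°C

Primer base counts: A=5, T=3, G=7, C=6 → A+T=8, G+C=13
Perfect-match Tm = 2(8) + 4(13) = 16 + 52 = 68°C
Mismatches (positions where the bases are not complementary): 3 (at positions 4, 9, 20)
Effective Tm = 68 − 3×4 = 68 − 12 = 56°C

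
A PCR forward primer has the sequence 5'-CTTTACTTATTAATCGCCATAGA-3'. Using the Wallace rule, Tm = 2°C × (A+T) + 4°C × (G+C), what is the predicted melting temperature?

60°C

G=2, A=7, C=5, T=9
AT pairs contribute 16, GC pairs contribute 7.
Tm = 4·7 + 2·16 = 28 + 32 = 60°C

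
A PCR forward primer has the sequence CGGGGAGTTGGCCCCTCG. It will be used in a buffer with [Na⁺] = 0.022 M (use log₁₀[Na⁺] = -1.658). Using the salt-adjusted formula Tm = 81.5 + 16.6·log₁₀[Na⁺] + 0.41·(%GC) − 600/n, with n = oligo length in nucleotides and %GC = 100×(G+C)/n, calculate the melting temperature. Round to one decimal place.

Length n = 18. Counting bases: T=3, C=6, G=8, A=1
G+C = 14, so %GC = 14/18 × 100 = 77.778%
Salt term: 16.6 × (-1.658) = -27.523
GC term: 0.41 × 77.778 = 31.889; length term: −600/18 = −33.333
Tm = 81.5 + (-27.523) + 31.889 − 33.333 = 52.533 → 52.5°C

52.5°C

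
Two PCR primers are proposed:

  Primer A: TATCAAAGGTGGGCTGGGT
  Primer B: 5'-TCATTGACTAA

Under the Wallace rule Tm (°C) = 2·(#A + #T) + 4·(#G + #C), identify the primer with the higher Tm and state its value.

Primer A: A+T=9, G+C=10 → Tm = 2(9)+4(10) = 58°C
Primer B: A+T=8, G+C=3 → Tm = 2(8)+4(3) = 28°C
58°C vs 28°C → primer A is higher.

Primer A, 58°C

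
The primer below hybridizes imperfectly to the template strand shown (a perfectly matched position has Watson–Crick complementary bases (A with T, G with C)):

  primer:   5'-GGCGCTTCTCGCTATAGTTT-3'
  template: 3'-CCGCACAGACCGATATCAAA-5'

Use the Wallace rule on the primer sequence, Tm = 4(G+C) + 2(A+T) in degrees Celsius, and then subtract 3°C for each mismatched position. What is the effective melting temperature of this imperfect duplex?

Primer base counts: A=2, T=8, G=5, C=5 → A+T=10, G+C=10
Perfect-match Tm = 2(10) + 4(10) = 20 + 40 = 60°C
Mismatches (positions where the bases are not complementary): 3 (at positions 5, 6, 10)
Effective Tm = 60 − 3×3 = 60 − 9 = 51°C

51°C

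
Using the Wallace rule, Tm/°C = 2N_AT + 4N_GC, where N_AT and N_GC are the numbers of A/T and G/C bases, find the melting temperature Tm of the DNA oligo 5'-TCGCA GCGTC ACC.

Base counts: C=6, A=2, G=3, T=2
A+T = 4, G+C = 9
Tm = 2(4) + 4(9) = 8 + 36 = 44°C

44°C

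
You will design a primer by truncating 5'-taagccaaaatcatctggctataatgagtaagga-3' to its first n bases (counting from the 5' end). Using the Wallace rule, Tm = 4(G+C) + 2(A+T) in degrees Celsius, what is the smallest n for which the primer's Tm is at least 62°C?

First 22 bases: TAAGCCAAAATCATCTGGCTAT → Tm = 60°C (< 62°C)
First 23 bases: TAAGCCAAAATCATCTGGCTATA → Tm = 62°C (≥ 62°C)
Since every base adds ≥2°C, Tm only increases with n, so the threshold is first crossed at n = 23.

n = 23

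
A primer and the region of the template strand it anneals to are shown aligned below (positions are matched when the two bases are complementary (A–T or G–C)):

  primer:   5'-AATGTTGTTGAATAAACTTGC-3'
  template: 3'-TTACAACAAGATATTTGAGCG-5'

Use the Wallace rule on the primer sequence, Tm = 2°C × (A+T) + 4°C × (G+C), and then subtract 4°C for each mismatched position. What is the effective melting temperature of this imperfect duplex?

Primer base counts: A=7, T=8, G=4, C=2 → A+T=15, G+C=6
Perfect-match Tm = 2(15) + 4(6) = 30 + 24 = 54°C
Mismatches (positions where the bases are not complementary): 3 (at positions 10, 11, 19)
Effective Tm = 54 − 3×4 = 54 − 12 = 42°C

42°C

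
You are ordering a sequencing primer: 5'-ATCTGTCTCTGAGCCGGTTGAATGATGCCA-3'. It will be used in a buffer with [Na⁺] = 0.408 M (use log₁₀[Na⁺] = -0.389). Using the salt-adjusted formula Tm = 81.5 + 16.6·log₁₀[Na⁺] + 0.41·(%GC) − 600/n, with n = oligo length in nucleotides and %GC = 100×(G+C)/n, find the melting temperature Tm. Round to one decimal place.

Length n = 30. Base counts: G=8, T=9, C=7, A=6
G+C = 15, so %GC = 15/30 × 100 = 50%
Salt term: 16.6 × (-0.389) = -6.457
GC term: 0.41 × 50 = 20.5; length term: −600/30 = −20
Tm = 81.5 + (-6.457) + 20.5 − 20 = 75.543 → 75.5°C

75.5°C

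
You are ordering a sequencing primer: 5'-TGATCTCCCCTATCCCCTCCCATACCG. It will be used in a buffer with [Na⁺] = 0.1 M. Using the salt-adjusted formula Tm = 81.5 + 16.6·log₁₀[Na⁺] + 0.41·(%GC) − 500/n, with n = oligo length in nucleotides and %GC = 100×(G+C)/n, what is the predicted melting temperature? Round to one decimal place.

Length n = 27. Base counts: G=2, A=4, T=7, C=14
G+C = 16, so %GC = 16/27 × 100 = 59.259%
Salt term: 16.6 × (-1) = -16.6
GC term: 0.41 × 59.259 = 24.296; length term: −500/27 = −18.519
Tm = 81.5 + (-16.6) + 24.296 − 18.519 = 70.677 → 70.7°C

70.7°C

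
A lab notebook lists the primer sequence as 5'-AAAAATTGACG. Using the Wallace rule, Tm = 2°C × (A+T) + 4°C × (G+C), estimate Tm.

Counting bases: T=2, C=1, G=2, A=6
So N_AT = 8 and N_GC = 3.
Tm = 2(8) + 4(3) = 16 + 12 = 28°C

28°C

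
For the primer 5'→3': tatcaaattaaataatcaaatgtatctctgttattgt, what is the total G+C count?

7

Counting bases: C=4, G=3, A=14, T=16
G+C = 3 + 4 = 7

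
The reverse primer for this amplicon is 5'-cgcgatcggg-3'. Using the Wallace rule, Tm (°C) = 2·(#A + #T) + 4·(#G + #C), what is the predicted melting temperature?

36°C

Base counts: T=1, G=5, A=1, C=3
A+T = 2, G+C = 8
Tm = 2(2) + 4(8) = 4 + 32 = 36°C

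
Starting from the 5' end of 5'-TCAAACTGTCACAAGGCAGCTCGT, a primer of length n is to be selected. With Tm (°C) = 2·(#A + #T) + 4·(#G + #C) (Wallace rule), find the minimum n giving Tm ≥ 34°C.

n = 12

First 11 bases: TCAAACTGTCA → Tm = 30°C (< 34°C)
First 12 bases: TCAAACTGTCAC → Tm = 34°C (≥ 34°C)
Each additional base adds 2°C (A/T) or 4°C (G/C), so Tm is non-decreasing in n; n = 12 is the first length to reach 34°C.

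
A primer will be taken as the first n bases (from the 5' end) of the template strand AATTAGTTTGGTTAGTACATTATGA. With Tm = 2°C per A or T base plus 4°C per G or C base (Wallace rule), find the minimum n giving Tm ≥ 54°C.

n = 22

First 21 bases: AATTAGTTTGGTTAGTACATT → Tm = 52°C (< 54°C)
First 22 bases: AATTAGTTTGGTTAGTACATTA → Tm = 54°C (≥ 54°C)
Since every base adds ≥2°C, Tm only increases with n, so the threshold is first crossed at n = 22.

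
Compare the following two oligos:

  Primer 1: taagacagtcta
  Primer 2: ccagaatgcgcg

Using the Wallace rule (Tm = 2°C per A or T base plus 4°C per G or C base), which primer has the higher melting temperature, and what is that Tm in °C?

Primer 1: A+T=8, G+C=4 → Tm = 2(8)+4(4) = 32°C
Primer 2: A+T=4, G+C=8 → Tm = 2(4)+4(8) = 40°C
32°C vs 40°C → primer 2 is higher.

Primer 2, 40°C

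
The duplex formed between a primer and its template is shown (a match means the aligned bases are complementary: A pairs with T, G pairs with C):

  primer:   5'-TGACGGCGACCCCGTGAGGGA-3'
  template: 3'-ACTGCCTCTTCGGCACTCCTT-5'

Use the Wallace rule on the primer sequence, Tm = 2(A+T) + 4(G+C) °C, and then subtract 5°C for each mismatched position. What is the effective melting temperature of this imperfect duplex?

Primer base counts: A=4, T=2, G=9, C=6 → A+T=6, G+C=15
Perfect-match Tm = 2(6) + 4(15) = 12 + 60 = 72°C
Mismatches (positions where the bases are not complementary): 4 (at positions 7, 10, 11, 20)
Effective Tm = 72 − 4×5 = 72 − 20 = 52°C

52°C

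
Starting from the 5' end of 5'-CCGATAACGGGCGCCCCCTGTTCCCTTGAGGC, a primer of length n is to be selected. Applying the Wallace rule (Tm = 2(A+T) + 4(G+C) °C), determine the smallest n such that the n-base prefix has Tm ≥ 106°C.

n = 32

First 31 bases: CCGATAACGGGCGCCCCCTGTTCCCTTGAGG → Tm = 104°C (< 106°C)
First 32 bases: CCGATAACGGGCGCCCCCTGTTCCCTTGAGGC → Tm = 108°C (≥ 106°C)
Each additional base adds 2°C (A/T) or 4°C (G/C), so Tm is non-decreasing in n; n = 32 is the first length to reach 106°C.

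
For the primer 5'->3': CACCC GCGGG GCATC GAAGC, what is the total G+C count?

C=8, A=4, G=7, T=1
G+C = 7 + 8 = 15

15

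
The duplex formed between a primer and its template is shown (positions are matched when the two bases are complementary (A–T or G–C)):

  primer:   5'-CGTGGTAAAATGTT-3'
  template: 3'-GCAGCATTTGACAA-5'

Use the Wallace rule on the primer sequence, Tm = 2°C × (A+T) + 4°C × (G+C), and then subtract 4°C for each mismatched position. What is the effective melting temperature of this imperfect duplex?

Primer base counts: A=4, T=5, G=4, C=1 → A+T=9, G+C=5
Perfect-match Tm = 2(9) + 4(5) = 18 + 20 = 38°C
Mismatches (positions where the bases are not complementary): 2 (at positions 4, 10)
Effective Tm = 38 − 2×4 = 38 − 8 = 30°C

30°C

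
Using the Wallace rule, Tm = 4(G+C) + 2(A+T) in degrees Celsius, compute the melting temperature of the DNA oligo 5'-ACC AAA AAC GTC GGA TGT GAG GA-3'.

Base counts: C=4, T=3, A=9, G=7
So N_AT = 12 and N_GC = 11.
Tm = 4·11 + 2·12 = 44 + 24 = 68°C

68°C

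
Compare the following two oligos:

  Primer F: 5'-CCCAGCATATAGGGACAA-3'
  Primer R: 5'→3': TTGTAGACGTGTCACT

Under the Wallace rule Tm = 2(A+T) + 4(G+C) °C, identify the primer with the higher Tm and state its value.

Primer F: A+T=9, G+C=9 → Tm = 2(9)+4(9) = 54°C
Primer R: A+T=9, G+C=7 → Tm = 2(9)+4(7) = 46°C
54°C vs 46°C → primer F is higher.

Primer F, 54°C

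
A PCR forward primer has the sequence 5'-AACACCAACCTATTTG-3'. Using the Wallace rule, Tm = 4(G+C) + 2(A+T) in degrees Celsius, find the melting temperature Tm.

Scanning the sequence gives T=4, A=6, G=1, C=5.
A+T = 10, G+C = 6
Tm = 4·6 + 2·10 = 24 + 20 = 44°C

44°C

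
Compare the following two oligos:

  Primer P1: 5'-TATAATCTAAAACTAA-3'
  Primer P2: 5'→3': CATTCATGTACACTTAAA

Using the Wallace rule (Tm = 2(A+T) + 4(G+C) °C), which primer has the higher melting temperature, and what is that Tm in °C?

Primer P1: A+T=14, G+C=2 → Tm = 2(14)+4(2) = 36°C
Primer P2: A+T=13, G+C=5 → Tm = 2(13)+4(5) = 46°C
36°C vs 46°C → primer P2 is higher.

Primer P2, 46°C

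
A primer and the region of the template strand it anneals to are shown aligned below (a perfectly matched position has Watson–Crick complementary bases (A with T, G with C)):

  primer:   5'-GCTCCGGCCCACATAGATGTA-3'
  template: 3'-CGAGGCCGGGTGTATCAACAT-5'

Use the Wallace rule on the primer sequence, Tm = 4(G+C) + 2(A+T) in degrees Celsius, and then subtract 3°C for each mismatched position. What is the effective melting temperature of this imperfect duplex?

Primer base counts: A=5, T=4, G=5, C=7 → A+T=9, G+C=12
Perfect-match Tm = 2(9) + 4(12) = 18 + 48 = 66°C
Mismatches (positions where the bases are not complementary): 1 (at position 17)
Effective Tm = 66 − 1×3 = 66 − 3 = 63°C

63°C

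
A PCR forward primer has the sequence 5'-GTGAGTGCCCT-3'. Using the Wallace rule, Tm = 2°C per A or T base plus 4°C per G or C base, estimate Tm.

36°C

G=4, A=1, T=3, C=3
A+T = 4, G+C = 7
Tm = 4·7 + 2·4 = 28 + 8 = 36°C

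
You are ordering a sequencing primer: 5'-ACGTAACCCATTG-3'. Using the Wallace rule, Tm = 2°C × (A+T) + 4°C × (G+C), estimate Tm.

38°C

Base counts: T=3, G=2, A=4, C=4
So N_AT = 7 and N_GC = 6.
Tm = 4·6 + 2·7 = 24 + 14 = 38°C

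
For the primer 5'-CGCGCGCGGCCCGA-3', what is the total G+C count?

13

G=6, A=1, T=0, C=7
Total G or C: 6 + 7 = 13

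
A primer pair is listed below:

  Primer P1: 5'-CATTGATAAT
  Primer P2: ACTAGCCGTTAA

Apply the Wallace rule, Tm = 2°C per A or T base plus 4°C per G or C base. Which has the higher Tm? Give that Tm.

Primer P1: A+T=8, G+C=2 → Tm = 2(8)+4(2) = 24°C
Primer P2: A+T=7, G+C=5 → Tm = 2(7)+4(5) = 34°C
24°C vs 34°C → primer P2 is higher.

Primer P2, 34°C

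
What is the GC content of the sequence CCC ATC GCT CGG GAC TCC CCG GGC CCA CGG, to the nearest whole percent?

80%

Base counts: T=3, C=15, A=3, G=9
G+C = 9 + 15 = 24 out of 30 bases
%GC = 24/30 × 100 = 80% ≈ 80%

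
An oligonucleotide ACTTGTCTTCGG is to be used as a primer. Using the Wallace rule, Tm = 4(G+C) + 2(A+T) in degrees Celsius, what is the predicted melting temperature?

36°C

G=3, T=5, C=3, A=1
AT pairs contribute 6, GC pairs contribute 6.
Tm = 2(6) + 4(6) = 12 + 24 = 36°C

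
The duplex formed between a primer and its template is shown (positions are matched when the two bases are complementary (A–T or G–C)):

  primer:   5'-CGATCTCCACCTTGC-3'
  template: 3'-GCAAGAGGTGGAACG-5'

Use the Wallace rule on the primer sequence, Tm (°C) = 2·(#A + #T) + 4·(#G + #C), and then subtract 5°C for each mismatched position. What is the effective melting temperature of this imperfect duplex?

Primer base counts: A=2, T=4, G=2, C=7 → A+T=6, G+C=9
Perfect-match Tm = 2(6) + 4(9) = 12 + 36 = 48°C
Mismatches (positions where the bases are not complementary): 1 (at position 3)
Effective Tm = 48 − 1×5 = 48 − 5 = 43°C

43°C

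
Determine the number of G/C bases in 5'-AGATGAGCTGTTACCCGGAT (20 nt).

Base counts: T=5, A=5, C=4, G=6
G+C = 6 + 4 = 10

10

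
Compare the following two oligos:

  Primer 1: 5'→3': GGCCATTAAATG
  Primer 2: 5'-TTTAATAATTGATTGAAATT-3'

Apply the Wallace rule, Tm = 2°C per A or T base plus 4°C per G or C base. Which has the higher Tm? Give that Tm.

Primer 2, 44°C

Primer 1: A+T=7, G+C=5 → Tm = 2(7)+4(5) = 34°C
Primer 2: A+T=18, G+C=2 → Tm = 2(18)+4(2) = 44°C
34°C vs 44°C → primer 2 is higher.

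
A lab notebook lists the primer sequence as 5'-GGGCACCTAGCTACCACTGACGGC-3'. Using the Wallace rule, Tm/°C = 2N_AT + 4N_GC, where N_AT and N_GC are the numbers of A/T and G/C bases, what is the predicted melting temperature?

Counting bases: A=5, C=9, T=3, G=7
AT pairs contribute 8, GC pairs contribute 16.
Tm = 2×8 + 4×16 = 80°C

80°C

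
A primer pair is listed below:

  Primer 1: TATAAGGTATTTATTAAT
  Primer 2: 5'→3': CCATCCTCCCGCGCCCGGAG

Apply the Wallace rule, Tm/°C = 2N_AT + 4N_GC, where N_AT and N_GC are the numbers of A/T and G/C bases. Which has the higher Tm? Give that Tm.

Primer 1: A+T=16, G+C=2 → Tm = 2(16)+4(2) = 40°C
Primer 2: A+T=4, G+C=16 → Tm = 2(4)+4(16) = 72°C
40°C vs 72°C → primer 2 is higher.

Primer 2, 72°C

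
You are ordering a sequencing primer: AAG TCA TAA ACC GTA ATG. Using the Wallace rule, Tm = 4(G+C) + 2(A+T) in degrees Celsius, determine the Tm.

A=8, G=3, T=4, C=3
So N_AT = 12 and N_GC = 6.
Tm = 4·6 + 2·12 = 24 + 24 = 48°C

48°C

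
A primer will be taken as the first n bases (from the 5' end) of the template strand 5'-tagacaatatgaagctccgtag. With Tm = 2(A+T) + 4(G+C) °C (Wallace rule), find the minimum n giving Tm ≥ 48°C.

n = 18

First 17 bases: TAGACAATATGAAGCTC → Tm = 46°C (< 48°C)
First 18 bases: TAGACAATATGAAGCTCC → Tm = 50°C (≥ 48°C)
Since every base adds ≥2°C, Tm only increases with n, so the threshold is first crossed at n = 18.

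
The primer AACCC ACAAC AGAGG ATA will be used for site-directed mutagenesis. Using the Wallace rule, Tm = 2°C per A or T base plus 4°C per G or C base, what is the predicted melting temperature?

A=9, T=1, C=5, G=3
A+T = 10, G+C = 8
Tm = 2(10) + 4(8) = 20 + 32 = 52°C

52°C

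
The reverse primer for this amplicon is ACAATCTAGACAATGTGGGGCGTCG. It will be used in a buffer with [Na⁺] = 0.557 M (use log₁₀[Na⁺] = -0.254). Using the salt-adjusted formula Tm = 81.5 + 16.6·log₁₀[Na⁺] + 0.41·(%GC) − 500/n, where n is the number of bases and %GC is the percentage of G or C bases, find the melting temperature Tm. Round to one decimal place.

78.6°C

Length n = 25. Scanning the sequence gives C=5, G=8, A=7, T=5.
G+C = 13, so %GC = 13/25 × 100 = 52%
Salt term: 16.6 × (-0.254) = -4.216
GC term: 0.41 × 52 = 21.32; length term: −500/25 = −20
Tm = 81.5 + (-4.216) + 21.32 − 20 = 78.604 → 78.6°C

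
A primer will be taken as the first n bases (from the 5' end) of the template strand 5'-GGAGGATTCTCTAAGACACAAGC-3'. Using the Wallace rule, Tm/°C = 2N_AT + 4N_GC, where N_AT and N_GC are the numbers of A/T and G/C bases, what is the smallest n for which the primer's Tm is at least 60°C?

n = 21

First 20 bases: GGAGGATTCTCTAAGACACA → Tm = 58°C (< 60°C)
First 21 bases: GGAGGATTCTCTAAGACACAA → Tm = 60°C (≥ 60°C)
Each additional base adds 2°C (A/T) or 4°C (G/C), so Tm is non-decreasing in n; n = 21 is the first length to reach 60°C.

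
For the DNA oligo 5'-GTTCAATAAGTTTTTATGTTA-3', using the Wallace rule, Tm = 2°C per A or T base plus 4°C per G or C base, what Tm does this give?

Base counts: G=3, T=11, A=6, C=1
So N_AT = 17 and N_GC = 4.
Tm = 4·4 + 2·17 = 16 + 34 = 50°C

50°C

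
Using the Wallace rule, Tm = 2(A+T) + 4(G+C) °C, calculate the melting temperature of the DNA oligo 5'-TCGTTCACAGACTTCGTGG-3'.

58°C

Scanning the sequence gives T=6, A=3, G=5, C=5.
So N_AT = 9 and N_GC = 10.
Tm = 2×9 + 4×10 = 58°C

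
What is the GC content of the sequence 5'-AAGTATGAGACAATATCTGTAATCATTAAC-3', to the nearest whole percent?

27%

Base counts: G=4, A=13, T=9, C=4
G+C = 4 + 4 = 8 out of 30 bases
%GC = 8/30 × 100 = 26.67% ≈ 27%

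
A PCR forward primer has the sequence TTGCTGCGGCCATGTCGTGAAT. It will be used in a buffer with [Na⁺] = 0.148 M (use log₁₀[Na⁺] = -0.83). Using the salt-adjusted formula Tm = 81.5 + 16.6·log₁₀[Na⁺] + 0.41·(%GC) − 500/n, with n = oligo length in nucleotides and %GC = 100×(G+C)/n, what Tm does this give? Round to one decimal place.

Length n = 22. G=7, T=7, A=3, C=5
G+C = 12, so %GC = 12/22 × 100 = 54.545%
Salt term: 16.6 × (-0.83) = -13.778
GC term: 0.41 × 54.545 = 22.363; length term: −500/22 = −22.727
Tm = 81.5 + (-13.778) + 22.363 − 22.727 = 67.358 → 67.4°C

67.4°C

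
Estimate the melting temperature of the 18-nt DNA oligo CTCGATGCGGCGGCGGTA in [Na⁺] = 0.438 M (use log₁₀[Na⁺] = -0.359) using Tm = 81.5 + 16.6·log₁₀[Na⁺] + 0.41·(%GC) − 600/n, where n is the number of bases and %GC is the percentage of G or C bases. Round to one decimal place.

Length n = 18. Base counts: T=3, C=5, A=2, G=8
G+C = 13, so %GC = 13/18 × 100 = 72.222%
Salt term: 16.6 × (-0.359) = -5.959
GC term: 0.41 × 72.222 = 29.611; length term: −600/18 = −33.333
Tm = 81.5 + (-5.959) + 29.611 − 33.333 = 71.819 → 71.8°C

71.8°C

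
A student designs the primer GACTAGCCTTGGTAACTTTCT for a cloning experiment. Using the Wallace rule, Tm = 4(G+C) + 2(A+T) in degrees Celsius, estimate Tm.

Scanning the sequence gives A=4, T=8, G=4, C=5.
So N_AT = 12 and N_GC = 9.
Tm = 2×12 + 4×9 = 60°C

60°C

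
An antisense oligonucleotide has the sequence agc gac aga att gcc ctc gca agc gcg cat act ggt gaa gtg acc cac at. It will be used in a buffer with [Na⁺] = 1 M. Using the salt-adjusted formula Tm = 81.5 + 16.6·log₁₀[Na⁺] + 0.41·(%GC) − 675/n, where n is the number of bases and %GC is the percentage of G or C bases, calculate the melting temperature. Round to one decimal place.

Length n = 50. Counting bases: A=14, C=15, T=8, G=13
G+C = 28, so %GC = 28/50 × 100 = 56%
Salt term: 16.6 × (0) = 0
GC term: 0.41 × 56 = 22.96; length term: −675/50 = −13.5
Tm = 81.5 + (0) + 22.96 − 13.5 = 90.96 → 91.0°C

91.0°C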